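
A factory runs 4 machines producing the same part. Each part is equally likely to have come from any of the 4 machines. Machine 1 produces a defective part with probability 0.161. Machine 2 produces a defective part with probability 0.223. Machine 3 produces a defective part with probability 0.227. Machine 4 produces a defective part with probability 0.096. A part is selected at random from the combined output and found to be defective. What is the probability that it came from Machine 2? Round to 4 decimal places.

P(defective|M1) = 0.161; P(defective|M2) = 0.223; P(defective|M3) = 0.227; P(defective|M4) = 0.096.
Prior × likelihood for each source: 0.25·0.161=0.04025, 0.25·0.223=0.05575, 0.25·0.227=0.05675, 0.25·0.096=0.02400. Summing gives P(defective) = 0.17675.
P(Machine 2 | defective) = 0.05575 / 0.17675 = 0.3154.

Posterior probability ≈ 0.3154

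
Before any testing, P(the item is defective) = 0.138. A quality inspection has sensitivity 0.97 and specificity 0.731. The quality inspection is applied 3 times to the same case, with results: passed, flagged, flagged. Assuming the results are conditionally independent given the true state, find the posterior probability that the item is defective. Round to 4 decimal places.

With H the event that the item is defective, the joint likelihood of the observed sequence is P(data|H) = 0.03·0.97·0.97 = 0.028227 and P(data|¬H) = 0.731·0.269·0.269 = 0.052896.
Bayes: P(H|data) = 0.138·0.028227 / (0.138·0.028227 + 0.862·0.052896) = 0.0038953/0.049492 = 0.0787.

Posterior P(H) ≈ 0.0787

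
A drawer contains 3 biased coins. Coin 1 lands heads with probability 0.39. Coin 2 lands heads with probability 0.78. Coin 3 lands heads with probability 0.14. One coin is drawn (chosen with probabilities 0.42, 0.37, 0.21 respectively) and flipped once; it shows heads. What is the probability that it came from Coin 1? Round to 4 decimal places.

Posterior probability ≈ 0.3400

P(heads|C1) = 0.39; P(heads|C2) = 0.78; P(heads|C3) = 0.14.
Prior × likelihood for each source: 0.42·0.39=0.1638, 0.37·0.78=0.2886, 0.21·0.14=0.02940. Summing gives P(heads) = 0.48180.
P(Coin 1 | heads) = 0.1638 / 0.48180 = 0.3400.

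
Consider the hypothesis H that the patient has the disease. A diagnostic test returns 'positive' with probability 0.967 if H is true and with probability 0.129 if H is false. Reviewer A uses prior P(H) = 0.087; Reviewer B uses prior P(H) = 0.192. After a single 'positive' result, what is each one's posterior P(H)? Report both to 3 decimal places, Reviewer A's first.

P('+'|H) = 0.967, P('+'|¬H) = 0.129.
Reviewer A: numerator 0.967·0.087 = 0.084129; evidence = 0.084129+0.129·0.913 = 0.20191; posterior = 0.417.
Reviewer B: numerator 0.967·0.192 = 0.18566; evidence = 0.18566+0.129·0.808 = 0.28990; posterior = 0.640.

Reviewer A: 0.417; Reviewer B: 0.640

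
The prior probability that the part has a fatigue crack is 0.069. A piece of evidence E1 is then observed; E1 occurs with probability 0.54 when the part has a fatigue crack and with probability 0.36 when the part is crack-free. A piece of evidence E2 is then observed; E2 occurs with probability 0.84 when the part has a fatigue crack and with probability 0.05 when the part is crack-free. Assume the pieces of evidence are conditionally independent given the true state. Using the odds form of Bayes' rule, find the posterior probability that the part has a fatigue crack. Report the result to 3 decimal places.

Prior odds = 0.069/(1−0.069) = 0.074114.
Likelihood ratio for E1 = 0.54/0.36 = 1.5000.
Likelihood ratio for E2 = 0.84/0.05 = 16.800.
Posterior odds = prior odds × LR₁ × LR₂ = 1.8677.
Posterior probability = odds/(1+odds) = 1.8677/2.8677 = 0.651.

Posterior probability ≈ 0.651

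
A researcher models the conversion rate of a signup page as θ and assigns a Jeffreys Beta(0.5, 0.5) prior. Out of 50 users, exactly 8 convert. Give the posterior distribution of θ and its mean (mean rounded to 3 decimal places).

Posterior: Beta(8.5, 42.5); mean ≈ 0.167

Observing 8 successes and 42 failures updates Beta(0.5, 0.5) by adding the success and failure counts to the two shape parameters: α = 0.5+8 = 8.5, β = 0.5+42 = 42.5.
Posterior mean = α/(α+β) = 8.5/51 = 0.167.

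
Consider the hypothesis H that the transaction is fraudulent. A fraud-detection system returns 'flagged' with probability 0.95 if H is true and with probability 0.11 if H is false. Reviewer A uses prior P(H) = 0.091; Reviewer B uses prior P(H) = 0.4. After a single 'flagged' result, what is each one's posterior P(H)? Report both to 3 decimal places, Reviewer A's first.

Reviewer A: 0.464; Reviewer B: 0.852

P('+'|H) = 0.95, P('+'|¬H) = 0.11.
Reviewer A: numerator 0.95·0.091 = 0.086450; evidence = 0.086450+0.11·0.909 = 0.18644; posterior = 0.464.
Reviewer B: numerator 0.95·0.4 = 0.38000; evidence = 0.38000+0.11·0.6 = 0.44600; posterior = 0.852.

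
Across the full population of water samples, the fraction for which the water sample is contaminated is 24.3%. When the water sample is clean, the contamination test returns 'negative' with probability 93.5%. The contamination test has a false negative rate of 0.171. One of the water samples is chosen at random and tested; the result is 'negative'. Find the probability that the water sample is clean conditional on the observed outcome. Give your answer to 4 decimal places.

Write H for 'the water sample is contaminated'. Prior odds H:¬H = 0.243/0.757 = 0.32100. For the 'negative' outcome, the likelihood ratio is 0.171/0.935 = 0.18289.
Posterior odds = 0.32100 × 0.18289 = 0.058708, so P(H|E) = 0.058708/(1+0.058708) = 0.0555. Then P(¬H|E) = 1 − 0.0555 = 0.9445.

P(¬H | E) ≈ 0.9445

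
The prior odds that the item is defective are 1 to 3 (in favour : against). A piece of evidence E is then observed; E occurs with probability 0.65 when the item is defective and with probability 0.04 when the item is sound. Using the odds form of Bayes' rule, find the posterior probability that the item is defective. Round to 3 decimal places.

Prior odds = 1/3 = 0.33333. In log-odds, ln(0.33333) = -1.0986.
Add log likelihood ratio: ln(16.250) = 2.7881.
Posterior log-odds = 1.6895, so posterior odds = exp(1.6895) = 5.4167. Converting, P(H|E) = 5.4167/6.4167 = 0.844.

Posterior probability ≈ 0.844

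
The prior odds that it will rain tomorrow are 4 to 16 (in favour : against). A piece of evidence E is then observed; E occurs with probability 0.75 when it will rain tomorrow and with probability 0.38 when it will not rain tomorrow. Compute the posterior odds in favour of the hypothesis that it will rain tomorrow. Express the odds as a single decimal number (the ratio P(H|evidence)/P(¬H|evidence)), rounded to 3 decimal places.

Prior odds = 4/16 = 0.25000.
Likelihood ratio for E = 0.75/0.38 = 1.9737.
Posterior odds = prior odds × LR = 0.49342.

Posterior odds ≈ 0.493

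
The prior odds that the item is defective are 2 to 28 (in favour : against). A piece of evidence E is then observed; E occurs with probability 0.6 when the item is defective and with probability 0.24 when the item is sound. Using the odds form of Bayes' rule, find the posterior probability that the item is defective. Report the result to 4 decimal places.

Posterior probability ≈ 0.1515

Prior odds = 2/28 = 0.071429. In log-odds, ln(0.071429) = -2.6391.
Add log likelihood ratio: ln(2.5000) = 0.91629.
Posterior log-odds = -1.7228, so posterior odds = exp(-1.7228) = 0.17857. Converting, P(H|E) = 0.17857/1.1786 = 0.1515.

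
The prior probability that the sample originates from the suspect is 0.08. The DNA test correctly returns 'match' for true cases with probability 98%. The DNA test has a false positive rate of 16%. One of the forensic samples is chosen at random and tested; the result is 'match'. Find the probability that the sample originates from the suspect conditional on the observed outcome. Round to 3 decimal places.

Write H for 'the sample originates from the suspect'. Prior odds H:¬H = 0.08/0.92 = 0.086957. For the 'match' outcome, the likelihood ratio is 0.98/0.16 = 6.1250.
Posterior odds = 0.086957 × 6.1250 = 0.53261, so P(H|E) = 0.53261/(1+0.53261) = 0.348.

P(H | E) ≈ 0.348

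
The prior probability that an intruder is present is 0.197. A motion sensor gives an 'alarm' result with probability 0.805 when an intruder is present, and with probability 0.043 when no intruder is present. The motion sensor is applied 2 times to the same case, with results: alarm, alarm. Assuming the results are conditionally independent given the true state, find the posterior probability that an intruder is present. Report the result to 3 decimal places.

Posterior P(H) ≈ 0.989

With H the event that an intruder is present, the joint likelihood of the observed sequence is P(data|H) = 0.805·0.805 = 0.64803 and P(data|¬H) = 0.043·0.043 = 0.0018490.
Bayes: P(H|data) = 0.197·0.64803 / (0.197·0.64803 + 0.803·0.0018490) = 0.12766/0.12915 = 0.9885.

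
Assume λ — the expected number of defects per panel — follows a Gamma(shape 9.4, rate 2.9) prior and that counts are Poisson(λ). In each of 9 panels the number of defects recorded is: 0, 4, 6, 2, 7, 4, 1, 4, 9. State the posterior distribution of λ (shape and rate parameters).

Total count ∑xᵢ = 37 over n = 9 panels.
Gamma is conjugate to the Poisson likelihood: posterior is Gamma(shape = 9.4+37 = 46.4, rate = 2.9+9 = 11.9).

Posterior: Gamma(shape=46.4, rate=11.9)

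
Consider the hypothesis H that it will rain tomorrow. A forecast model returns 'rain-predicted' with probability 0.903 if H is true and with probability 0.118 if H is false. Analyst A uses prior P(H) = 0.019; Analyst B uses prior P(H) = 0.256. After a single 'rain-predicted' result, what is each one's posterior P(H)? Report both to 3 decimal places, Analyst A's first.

Analyst A: 0.129; Analyst B: 0.725

The likelihood ratio for a 'rain-predicted' result is 0.903/0.118 = 7.6525.
Analyst A: prior odds 0.019/0.981 = 0.019368; posterior odds 0.14821; posterior probability 0.129.
Analyst B: prior odds 0.256/0.744 = 0.34409; posterior odds 2.6331; posterior probability 0.725.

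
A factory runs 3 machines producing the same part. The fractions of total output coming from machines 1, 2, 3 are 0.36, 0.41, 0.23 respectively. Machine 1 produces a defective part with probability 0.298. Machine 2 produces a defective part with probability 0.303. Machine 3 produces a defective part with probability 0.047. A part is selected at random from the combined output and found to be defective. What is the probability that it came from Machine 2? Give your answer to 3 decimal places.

Posterior probability ≈ 0.513

Tabulate prior·likelihood by source: [1] prior 0.36, lik 0.298, product 0.1073; [2] prior 0.41, lik 0.303, product 0.1242; [3] prior 0.23, lik 0.047, product 0.01081.
Normalizing constant = 0.24232; the posterior for Machine 2 is its product over the sum, 0.1242/0.24232 = 0.513.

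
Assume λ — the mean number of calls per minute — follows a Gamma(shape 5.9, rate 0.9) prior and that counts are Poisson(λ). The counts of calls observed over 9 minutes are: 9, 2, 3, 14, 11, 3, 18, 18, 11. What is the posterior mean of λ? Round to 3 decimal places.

Total count ∑xᵢ = 89 over n = 9 minutes.
Gamma is conjugate to the Poisson likelihood: posterior is Gamma(shape = 5.9+89 = 94.9, rate = 0.9+9 = 9.9).
Posterior mean = shape/rate = 94.9/9.9 = 9.586.

Posterior mean ≈ 9.586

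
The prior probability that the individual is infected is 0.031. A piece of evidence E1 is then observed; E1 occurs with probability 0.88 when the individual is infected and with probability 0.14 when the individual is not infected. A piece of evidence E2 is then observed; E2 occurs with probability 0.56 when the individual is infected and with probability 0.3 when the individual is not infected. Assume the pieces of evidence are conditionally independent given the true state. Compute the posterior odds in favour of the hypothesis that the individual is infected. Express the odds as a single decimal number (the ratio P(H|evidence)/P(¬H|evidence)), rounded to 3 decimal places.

Posterior odds ≈ 0.375

Prior odds = 0.031/(1−0.031) = 0.031992.
Likelihood ratio for E1 = 0.88/0.14 = 6.2857.
Likelihood ratio for E2 = 0.56/0.3 = 1.8667.
Posterior odds = prior odds × LR₁ × LR₂ = 0.37537.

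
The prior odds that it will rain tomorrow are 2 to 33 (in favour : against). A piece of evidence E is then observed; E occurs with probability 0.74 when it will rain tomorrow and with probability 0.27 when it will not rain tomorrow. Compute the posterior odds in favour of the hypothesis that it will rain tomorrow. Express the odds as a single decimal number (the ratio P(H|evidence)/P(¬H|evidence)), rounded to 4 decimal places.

Posterior odds ≈ 0.1661

Prior odds = 2/33 = 0.060606. In log-odds, ln(0.060606) = -2.8034.
Add log likelihood ratio: ln(2.7407) = 1.0082.
Posterior log-odds = -1.7951, so posterior odds = exp(-1.7951) = 0.16611.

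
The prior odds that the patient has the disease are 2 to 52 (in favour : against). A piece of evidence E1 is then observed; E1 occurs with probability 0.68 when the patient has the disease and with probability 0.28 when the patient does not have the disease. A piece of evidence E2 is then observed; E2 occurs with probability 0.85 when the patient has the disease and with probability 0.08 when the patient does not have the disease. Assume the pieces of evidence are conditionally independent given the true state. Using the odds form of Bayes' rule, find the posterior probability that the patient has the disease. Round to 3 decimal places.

Prior odds = 2/52 = 0.038462.
Likelihood ratio for E1 = 0.68/0.28 = 2.4286.
Likelihood ratio for E2 = 0.85/0.08 = 10.625.
Posterior odds = prior odds × LR₁ × LR₂ = 0.99245.
Posterior probability = odds/(1+odds) = 0.99245/1.9924 = 0.498.

Posterior probability ≈ 0.498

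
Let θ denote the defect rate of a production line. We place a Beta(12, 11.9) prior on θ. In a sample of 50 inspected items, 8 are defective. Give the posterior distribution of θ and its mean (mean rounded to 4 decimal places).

Posterior: Beta(20, 53.9); mean ≈ 0.2706

Observing 8 successes and 42 failures updates Beta(12, 11.9) by adding the success and failure counts to the two shape parameters: α = 12+8 = 20, β = 11.9+42 = 53.9.
E[θ | data] = 20/(20+53.9) = 0.2706.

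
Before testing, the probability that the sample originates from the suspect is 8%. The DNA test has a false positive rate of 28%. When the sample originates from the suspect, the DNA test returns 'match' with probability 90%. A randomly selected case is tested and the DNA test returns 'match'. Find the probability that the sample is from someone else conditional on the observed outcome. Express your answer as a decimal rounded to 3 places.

Write H for 'the sample originates from the suspect'. Prior odds H:¬H = 0.08/0.92 = 0.086957. For the 'match' outcome, the likelihood ratio is 0.9/0.28 = 3.2143.
Posterior odds = 0.086957 × 3.2143 = 0.27950, so P(H|E) = 0.27950/(1+0.27950) = 0.218. Then P(¬H|E) = 1 − 0.218 = 0.782.

P(¬H | E) ≈ 0.782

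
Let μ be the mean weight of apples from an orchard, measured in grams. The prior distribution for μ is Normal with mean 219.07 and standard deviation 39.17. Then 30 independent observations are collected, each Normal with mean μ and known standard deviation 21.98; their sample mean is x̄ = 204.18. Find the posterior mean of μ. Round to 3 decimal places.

Posterior mean ≈ 204.335

With known σ, the Normal prior is conjugate. Weight on the data is w = (n/σ²)/(n/σ² + 1/τ₀²) = 0.0620963/(0.0620963+0.00065177) = 0.98961.
Posterior mean = w·x̄ + (1−w)·μ₀ = 0.98961·204.18 + 0.010387·219.07 = 204.335.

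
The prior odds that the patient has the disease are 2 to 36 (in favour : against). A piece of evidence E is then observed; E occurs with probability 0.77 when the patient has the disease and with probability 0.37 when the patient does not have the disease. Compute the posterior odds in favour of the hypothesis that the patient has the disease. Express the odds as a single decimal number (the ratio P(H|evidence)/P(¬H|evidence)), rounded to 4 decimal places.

Posterior odds ≈ 0.1156

Prior odds = 2/36 = 0.055556. In log-odds, ln(0.055556) = -2.8904.
Add log likelihood ratio: ln(2.0811) = 0.73289.
Posterior log-odds = -2.1575, so posterior odds = exp(-2.1575) = 0.11562.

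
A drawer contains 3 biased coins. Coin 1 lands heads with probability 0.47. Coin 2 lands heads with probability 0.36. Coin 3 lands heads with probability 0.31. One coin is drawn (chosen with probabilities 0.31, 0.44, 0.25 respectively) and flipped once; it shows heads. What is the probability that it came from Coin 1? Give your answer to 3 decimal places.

Posterior probability ≈ 0.382

Tabulate prior·likelihood by source: [1] prior 0.31, lik 0.47, product 0.1457; [2] prior 0.44, lik 0.36, product 0.1584; [3] prior 0.25, lik 0.31, product 0.07750.
Normalizing constant = 0.38160; the posterior for Coin 1 is its product over the sum, 0.1457/0.38160 = 0.382.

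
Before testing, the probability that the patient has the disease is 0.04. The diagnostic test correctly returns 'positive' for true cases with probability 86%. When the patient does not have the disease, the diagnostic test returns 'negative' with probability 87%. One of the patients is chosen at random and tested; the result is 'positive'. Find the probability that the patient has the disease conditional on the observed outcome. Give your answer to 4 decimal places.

Let H be the event that the patient has the disease. P(H) = 0.04, so P(¬H) = 0.96. With E the 'positive' result, P(E|H) = 0.86 and P(E|¬H) = 0.13.
P(E) = 0.86·0.04 + 0.13·0.96 = 0.034400 + 0.12480 = 0.15920.
By Bayes' theorem, P(H|E) = 0.034400 / 0.15920 = 0.2161.

P(H | E) ≈ 0.2161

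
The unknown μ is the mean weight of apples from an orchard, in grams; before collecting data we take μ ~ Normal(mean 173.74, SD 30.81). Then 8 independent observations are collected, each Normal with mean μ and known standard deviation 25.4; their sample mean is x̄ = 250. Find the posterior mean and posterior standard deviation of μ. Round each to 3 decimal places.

Posterior mean ≈ 244.029; posterior SD ≈ 8.621

Prior precision 1/τ₀² = 1/30.81² = 0.00105346; data precision n/σ² = 8/25.4² = 0.0124000.
Posterior precision = 0.00105346 + 0.0124000 = 0.0134535, giving posterior SD = 1/√0.0134535 = 8.621.
Posterior mean = (0.00105346·173.74 + 0.0124000·250) / 0.0134535 = 244.029.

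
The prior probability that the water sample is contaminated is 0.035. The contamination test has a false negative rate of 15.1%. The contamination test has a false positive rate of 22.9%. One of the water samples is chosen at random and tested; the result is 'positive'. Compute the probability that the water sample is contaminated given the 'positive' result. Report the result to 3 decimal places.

Write H for 'the water sample is contaminated'. Prior odds H:¬H = 0.035/0.965 = 0.036269. For the 'positive' outcome, the likelihood ratio is 0.849/0.229 = 3.7074.
Posterior odds = 0.036269 × 3.7074 = 0.13447, so P(H|E) = 0.13447/(1+0.13447) = 0.119.

P(H | E) ≈ 0.119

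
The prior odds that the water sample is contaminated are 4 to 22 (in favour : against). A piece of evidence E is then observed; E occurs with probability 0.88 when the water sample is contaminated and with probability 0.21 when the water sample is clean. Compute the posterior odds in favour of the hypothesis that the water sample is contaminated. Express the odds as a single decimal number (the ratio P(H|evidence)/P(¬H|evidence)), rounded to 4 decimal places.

Posterior odds ≈ 0.7619

Prior odds = 4/22 = 0.18182.
Likelihood ratio for E = 0.88/0.21 = 4.1905.
Posterior odds = prior odds × LR = 0.76190.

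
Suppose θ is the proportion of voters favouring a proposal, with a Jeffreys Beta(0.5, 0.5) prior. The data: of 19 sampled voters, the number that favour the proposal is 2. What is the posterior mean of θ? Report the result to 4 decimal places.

The binomial likelihood is conjugate to the Beta prior: with 2 successes and 17 failures, the posterior is Beta(0.5+2, 0.5+17) = Beta(2.5, 17.5).
E[θ | data] = 2.5/(2.5+17.5) = 0.1250.

Posterior mean ≈ 0.1250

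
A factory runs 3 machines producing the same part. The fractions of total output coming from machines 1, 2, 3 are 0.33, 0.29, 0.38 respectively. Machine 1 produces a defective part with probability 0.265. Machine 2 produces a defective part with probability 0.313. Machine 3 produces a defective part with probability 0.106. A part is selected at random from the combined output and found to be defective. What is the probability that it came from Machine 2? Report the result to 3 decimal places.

Posterior probability ≈ 0.415

P(defective|M1) = 0.265; P(defective|M2) = 0.313; P(defective|M3) = 0.106.
Prior × likelihood for each source: 0.33·0.265=0.08745, 0.29·0.313=0.09077, 0.38·0.106=0.04028. Summing gives P(defective) = 0.21850.
P(Machine 2 | defective) = 0.09077 / 0.21850 = 0.415.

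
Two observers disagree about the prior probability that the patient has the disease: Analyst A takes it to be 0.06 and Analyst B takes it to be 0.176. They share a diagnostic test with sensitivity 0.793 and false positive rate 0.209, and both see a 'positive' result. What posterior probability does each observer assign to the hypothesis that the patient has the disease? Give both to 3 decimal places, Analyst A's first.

Analyst A: 0.195; Analyst B: 0.448

P('+'|H) = 0.793, P('+'|¬H) = 0.209.
Analyst A: numerator 0.793·0.06 = 0.047580; evidence = 0.047580+0.209·0.94 = 0.24404; posterior = 0.195.
Analyst B: numerator 0.793·0.176 = 0.13957; evidence = 0.13957+0.209·0.824 = 0.31178; posterior = 0.448.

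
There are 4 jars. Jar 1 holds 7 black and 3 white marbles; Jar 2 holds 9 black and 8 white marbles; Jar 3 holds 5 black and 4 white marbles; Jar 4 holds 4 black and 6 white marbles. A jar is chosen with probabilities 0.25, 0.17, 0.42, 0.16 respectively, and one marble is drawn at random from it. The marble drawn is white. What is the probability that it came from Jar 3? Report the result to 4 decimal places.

Tabulate prior·likelihood by source: [1] prior 0.25, lik 0.3, product 0.07500; [2] prior 0.17, lik 0.4706, product 0.08000; [3] prior 0.42, lik 0.4444, product 0.1867; [4] prior 0.16, lik 0.6, product 0.09600.
Normalizing constant = 0.43767; the posterior for Jar 3 is its product over the sum, 0.1867/0.43767 = 0.4265.

Posterior probability ≈ 0.4265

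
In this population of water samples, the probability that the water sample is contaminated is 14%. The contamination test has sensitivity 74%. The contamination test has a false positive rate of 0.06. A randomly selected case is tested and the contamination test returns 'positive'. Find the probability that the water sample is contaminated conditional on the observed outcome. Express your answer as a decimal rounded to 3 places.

P(H | E) ≈ 0.668

Write H for 'the water sample is contaminated'. Prior odds H:¬H = 0.14/0.86 = 0.16279. For the 'positive' outcome, the likelihood ratio is 0.74/0.06 = 12.333.
Posterior odds = 0.16279 × 12.333 = 2.0078, so P(H|E) = 2.0078/(1+2.0078) = 0.668.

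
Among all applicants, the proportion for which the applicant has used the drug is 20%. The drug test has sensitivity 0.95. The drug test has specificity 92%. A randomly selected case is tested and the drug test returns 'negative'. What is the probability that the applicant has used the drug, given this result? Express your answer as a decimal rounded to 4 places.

P(H | E) ≈ 0.0134

Write H for 'the applicant has used the drug'. Prior odds H:¬H = 0.2/0.8 = 0.25000. For the 'negative' outcome, the likelihood ratio is 0.05/0.92 = 0.054348.
Posterior odds = 0.25000 × 0.054348 = 0.013587, so P(H|E) = 0.013587/(1+0.013587) = 0.0134.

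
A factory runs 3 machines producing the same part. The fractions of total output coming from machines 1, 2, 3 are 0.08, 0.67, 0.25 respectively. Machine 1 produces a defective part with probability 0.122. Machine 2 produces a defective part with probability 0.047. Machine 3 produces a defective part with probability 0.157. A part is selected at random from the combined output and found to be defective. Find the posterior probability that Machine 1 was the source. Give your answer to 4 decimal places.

Posterior probability ≈ 0.1212

Tabulate prior·likelihood by source: [1] prior 0.08, lik 0.122, product 0.009760; [2] prior 0.67, lik 0.047, product 0.03149; [3] prior 0.25, lik 0.157, product 0.03925.
Normalizing constant = 0.080500; the posterior for Machine 1 is its product over the sum, 0.009760/0.080500 = 0.1212.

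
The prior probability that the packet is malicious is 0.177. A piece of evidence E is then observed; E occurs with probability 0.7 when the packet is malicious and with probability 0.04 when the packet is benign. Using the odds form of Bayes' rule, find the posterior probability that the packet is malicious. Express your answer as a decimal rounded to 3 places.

Prior odds = 0.177/(1−0.177) = 0.21507. In log-odds, ln(0.21507) = -1.5368.
Add log likelihood ratio: ln(17.500) = 2.8622.
Posterior log-odds = 1.3254, so posterior odds = exp(1.3254) = 3.7637. Converting, P(H|E) = 3.7637/4.7637 = 0.790.

Posterior probability ≈ 0.790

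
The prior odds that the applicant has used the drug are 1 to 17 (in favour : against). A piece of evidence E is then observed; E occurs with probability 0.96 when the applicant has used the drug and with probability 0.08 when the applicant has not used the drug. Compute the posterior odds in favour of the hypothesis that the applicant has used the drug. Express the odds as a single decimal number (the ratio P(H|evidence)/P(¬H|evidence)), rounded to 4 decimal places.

Prior odds = 1/17 = 0.058824. In log-odds, ln(0.058824) = -2.8332.
Add log likelihood ratio: ln(12.000) = 2.4849.
Posterior log-odds = -0.34831, so posterior odds = exp(-0.34831) = 0.70588.

Posterior odds ≈ 0.7059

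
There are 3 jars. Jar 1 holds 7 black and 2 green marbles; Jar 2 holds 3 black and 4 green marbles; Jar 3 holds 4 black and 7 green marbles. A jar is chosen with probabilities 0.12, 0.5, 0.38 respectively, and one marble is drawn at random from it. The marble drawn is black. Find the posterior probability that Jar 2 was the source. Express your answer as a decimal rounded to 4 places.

P(black|Jar 1) = 0.7778; P(black|Jar 2) = 0.4286; P(black|Jar 3) = 0.3636.
Prior × likelihood for each source: 0.12·0.7778=0.09333, 0.5·0.4286=0.2143, 0.38·0.3636=0.1382. Summing gives P(black) = 0.44580.
P(Jar 2 | black) = 0.2143 / 0.44580 = 0.4807.

Posterior probability ≈ 0.4807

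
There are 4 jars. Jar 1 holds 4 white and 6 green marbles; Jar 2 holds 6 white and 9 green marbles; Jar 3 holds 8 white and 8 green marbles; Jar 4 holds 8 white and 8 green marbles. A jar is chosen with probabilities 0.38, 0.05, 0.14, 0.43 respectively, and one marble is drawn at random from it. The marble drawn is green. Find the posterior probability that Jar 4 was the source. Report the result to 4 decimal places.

Tabulate prior·likelihood by source: [1] prior 0.38, lik 0.6, product 0.2280; [2] prior 0.05, lik 0.6, product 0.03000; [3] prior 0.14, lik 0.5, product 0.07000; [4] prior 0.43, lik 0.5, product 0.2150.
Normalizing constant = 0.54300; the posterior for Jar 4 is its product over the sum, 0.2150/0.54300 = 0.3959.

Posterior probability ≈ 0.3959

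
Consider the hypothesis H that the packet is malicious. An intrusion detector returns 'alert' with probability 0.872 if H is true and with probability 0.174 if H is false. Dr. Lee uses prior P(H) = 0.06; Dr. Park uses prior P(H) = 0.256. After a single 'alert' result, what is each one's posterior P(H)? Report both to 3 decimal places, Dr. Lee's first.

P('+'|H) = 0.872, P('+'|¬H) = 0.174.
Dr. Lee: numerator 0.872·0.06 = 0.052320; evidence = 0.052320+0.174·0.94 = 0.21588; posterior = 0.242.
Dr. Park: numerator 0.872·0.256 = 0.22323; evidence = 0.22323+0.174·0.744 = 0.35269; posterior = 0.633.

Dr. Lee: 0.242; Dr. Park: 0.633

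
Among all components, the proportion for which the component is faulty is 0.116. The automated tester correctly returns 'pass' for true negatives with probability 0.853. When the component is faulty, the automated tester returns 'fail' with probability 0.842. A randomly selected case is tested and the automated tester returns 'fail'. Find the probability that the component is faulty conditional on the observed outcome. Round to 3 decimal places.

P(H | E) ≈ 0.429

Let H be the event that the component is faulty. P(H) = 0.116, so P(¬H) = 0.884. With E the 'fail' result, P(E|H) = 0.842 and P(E|¬H) = 0.147.
P(E) = 0.842·0.116 + 0.147·0.884 = 0.097672 + 0.12995 = 0.22762.
By Bayes' theorem, P(H|E) = 0.097672 / 0.22762 = 0.429.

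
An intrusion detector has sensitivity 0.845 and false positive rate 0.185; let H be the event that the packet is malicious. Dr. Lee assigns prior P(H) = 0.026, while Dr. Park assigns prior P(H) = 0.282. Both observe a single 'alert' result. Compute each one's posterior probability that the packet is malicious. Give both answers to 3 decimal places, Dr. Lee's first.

The likelihood ratio for an 'alert' result is 0.845/0.185 = 4.5676.
Dr. Lee: prior odds 0.026/0.974 = 0.026694; posterior odds 0.12193; posterior probability 0.109.
Dr. Park: prior odds 0.282/0.718 = 0.39276; posterior odds 1.7939; posterior probability 0.642.

Dr. Lee: 0.109; Dr. Park: 0.642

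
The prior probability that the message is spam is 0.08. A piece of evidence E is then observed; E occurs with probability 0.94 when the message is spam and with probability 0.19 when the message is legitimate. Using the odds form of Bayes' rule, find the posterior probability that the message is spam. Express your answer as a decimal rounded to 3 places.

Prior odds = 0.08/(1−0.08) = 0.086957.
Likelihood ratio for E = 0.94/0.19 = 4.9474.
Posterior odds = prior odds × LR = 0.43021.
Posterior probability = odds/(1+odds) = 0.43021/1.4302 = 0.301.

Posterior probability ≈ 0.301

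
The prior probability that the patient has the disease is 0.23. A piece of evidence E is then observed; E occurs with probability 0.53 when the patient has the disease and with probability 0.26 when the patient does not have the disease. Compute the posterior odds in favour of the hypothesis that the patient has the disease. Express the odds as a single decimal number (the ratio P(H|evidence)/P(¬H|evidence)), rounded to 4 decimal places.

Posterior odds ≈ 0.6089

Prior odds = 0.23/(1−0.23) = 0.29870.
Likelihood ratio for E = 0.53/0.26 = 2.0385.
Posterior odds = prior odds × LR = 0.60889.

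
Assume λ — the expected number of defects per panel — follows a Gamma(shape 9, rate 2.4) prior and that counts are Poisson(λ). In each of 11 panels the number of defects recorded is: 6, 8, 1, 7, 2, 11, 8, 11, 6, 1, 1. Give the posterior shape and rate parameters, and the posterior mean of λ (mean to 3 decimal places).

Posterior: Gamma(shape=71, rate=13.4); mean ≈ 5.299

Total count ∑xᵢ = 62 over n = 11 panels.
Gamma is conjugate to the Poisson likelihood: posterior is Gamma(shape = 9+62 = 71, rate = 2.4+11 = 13.4).
E[λ | data] = 71/13.4 = 5.299.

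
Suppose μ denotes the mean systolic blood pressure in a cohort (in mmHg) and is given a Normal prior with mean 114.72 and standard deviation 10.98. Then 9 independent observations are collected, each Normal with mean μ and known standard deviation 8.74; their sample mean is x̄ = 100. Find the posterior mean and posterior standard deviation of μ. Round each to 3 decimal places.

Posterior mean ≈ 100.968; posterior SD ≈ 2.816

With known σ, the Normal prior is conjugate. Weight on the data is w = (n/σ²)/(n/σ² + 1/τ₀²) = 0.117820/(0.117820+0.00829460) = 0.93423.
Posterior mean = w·x̄ + (1−w)·μ₀ = 0.93423·100 + 0.065770·114.72 = 100.968. Posterior variance = 1/(0.117820+0.00829460) = 7.92929, so SD = 2.816.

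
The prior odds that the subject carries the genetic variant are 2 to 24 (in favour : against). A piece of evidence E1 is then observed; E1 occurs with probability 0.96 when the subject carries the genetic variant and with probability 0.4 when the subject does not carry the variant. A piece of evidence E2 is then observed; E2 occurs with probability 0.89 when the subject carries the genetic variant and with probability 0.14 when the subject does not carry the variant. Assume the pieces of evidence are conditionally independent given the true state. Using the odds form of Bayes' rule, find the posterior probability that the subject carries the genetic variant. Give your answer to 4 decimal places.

Posterior probability ≈ 0.5597

Prior odds = 2/24 = 0.083333. In log-odds, ln(0.083333) = -2.4849.
Add log likelihood ratios: ln(2.4000) + ln(6.3571) = 2.7250.
Posterior log-odds = 0.24014, so posterior odds = exp(0.24014) = 1.2714. Converting, P(H|E) = 1.2714/2.2714 = 0.5597.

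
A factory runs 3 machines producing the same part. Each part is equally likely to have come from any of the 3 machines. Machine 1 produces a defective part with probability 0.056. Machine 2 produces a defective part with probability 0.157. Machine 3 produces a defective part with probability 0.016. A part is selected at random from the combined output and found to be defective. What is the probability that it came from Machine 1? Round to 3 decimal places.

Posterior probability ≈ 0.245

Tabulate prior·likelihood by source: [1] prior 0.333333, lik 0.056, product 0.01867; [2] prior 0.333333, lik 0.157, product 0.05233; [3] prior 0.333333, lik 0.016, product 0.005333.
Normalizing constant = 0.076333; the posterior for Machine 1 is its product over the sum, 0.01867/0.076333 = 0.245.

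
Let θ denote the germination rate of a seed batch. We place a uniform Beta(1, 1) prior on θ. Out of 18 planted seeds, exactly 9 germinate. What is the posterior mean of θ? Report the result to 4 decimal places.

Posterior mean ≈ 0.5000

Observing 9 successes and 9 failures updates Beta(1, 1) by adding the success and failure counts to the two shape parameters: α = 1+9 = 10, β = 1+9 = 10.
E[θ | data] = 10/(10+10) = 0.5000.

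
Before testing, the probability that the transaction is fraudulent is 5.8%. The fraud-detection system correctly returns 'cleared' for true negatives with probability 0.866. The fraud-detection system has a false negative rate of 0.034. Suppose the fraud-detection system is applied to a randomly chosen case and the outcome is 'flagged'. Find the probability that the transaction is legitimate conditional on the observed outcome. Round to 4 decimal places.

Write H for 'the transaction is fraudulent'. Prior odds H:¬H = 0.058/0.942 = 0.061571. For the 'flagged' outcome, the likelihood ratio is 0.966/0.134 = 7.2090.
Posterior odds = 0.061571 × 7.2090 = 0.44386, so P(H|E) = 0.44386/(1+0.44386) = 0.3074. Then P(¬H|E) = 1 − 0.3074 = 0.6926.

P(¬H | E) ≈ 0.6926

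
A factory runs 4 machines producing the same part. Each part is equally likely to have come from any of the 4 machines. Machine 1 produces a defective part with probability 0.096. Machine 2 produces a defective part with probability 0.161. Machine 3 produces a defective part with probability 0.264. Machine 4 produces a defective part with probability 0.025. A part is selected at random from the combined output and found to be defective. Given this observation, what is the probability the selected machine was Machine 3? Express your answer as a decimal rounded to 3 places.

P(defective|M1) = 0.096; P(defective|M2) = 0.161; P(defective|M3) = 0.264; P(defective|M4) = 0.025.
Prior × likelihood for each source: 0.25·0.096=0.02400, 0.25·0.161=0.04025, 0.25·0.264=0.06600, 0.25·0.025=0.006250. Summing gives P(defective) = 0.13650.
P(Machine 3 | defective) = 0.06600 / 0.13650 = 0.484.

Posterior probability ≈ 0.484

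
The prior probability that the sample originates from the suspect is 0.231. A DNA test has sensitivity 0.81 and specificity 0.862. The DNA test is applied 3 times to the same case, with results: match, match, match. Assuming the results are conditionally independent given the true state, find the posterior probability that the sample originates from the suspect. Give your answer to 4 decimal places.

With H the event that the sample originates from the suspect, the joint likelihood of the observed sequence is P(data|H) = 0.81·0.81·0.81 = 0.53144 and P(data|¬H) = 0.138·0.138·0.138 = 0.0026281.
Bayes: P(H|data) = 0.231·0.53144 / (0.231·0.53144 + 0.769·0.0026281) = 0.12276/0.12478 = 0.9838.

Posterior P(H) ≈ 0.9838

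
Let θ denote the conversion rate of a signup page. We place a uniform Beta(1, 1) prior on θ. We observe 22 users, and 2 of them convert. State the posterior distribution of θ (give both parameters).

The binomial likelihood is conjugate to the Beta prior: with 2 successes and 20 failures, the posterior is Beta(1+2, 1+20) = Beta(3, 21).

Posterior: Beta(3, 21)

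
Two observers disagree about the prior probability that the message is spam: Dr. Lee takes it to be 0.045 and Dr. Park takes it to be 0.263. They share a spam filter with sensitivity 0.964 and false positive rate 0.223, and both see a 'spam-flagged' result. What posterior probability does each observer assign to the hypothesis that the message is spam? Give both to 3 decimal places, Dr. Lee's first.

The likelihood ratio for a 'spam-flagged' result is 0.964/0.223 = 4.3229.
Dr. Lee: prior odds 0.045/0.955 = 0.047120; posterior odds 0.20370; posterior probability 0.169.
Dr. Park: prior odds 0.263/0.737 = 0.35685; posterior odds 1.5426; posterior probability 0.607.

Dr. Lee: 0.169; Dr. Park: 0.607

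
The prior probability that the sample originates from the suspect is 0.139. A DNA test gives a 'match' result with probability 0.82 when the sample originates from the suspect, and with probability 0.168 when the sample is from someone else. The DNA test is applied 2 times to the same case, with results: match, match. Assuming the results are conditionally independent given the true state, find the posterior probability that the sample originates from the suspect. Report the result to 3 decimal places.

With H the event that the sample originates from the suspect, the joint likelihood of the observed sequence is P(data|H) = 0.82·0.82 = 0.67240 and P(data|¬H) = 0.168·0.168 = 0.028224.
Bayes: P(H|data) = 0.139·0.67240 / (0.139·0.67240 + 0.861·0.028224) = 0.093464/0.11776 = 0.7936.

Posterior P(H) ≈ 0.794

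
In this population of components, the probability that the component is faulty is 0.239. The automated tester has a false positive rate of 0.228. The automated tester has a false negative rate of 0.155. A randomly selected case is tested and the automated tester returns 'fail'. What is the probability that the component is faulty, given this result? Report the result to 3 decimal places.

P(H | E) ≈ 0.538

Let H be the event that the component is faulty. P(H) = 0.239, so P(¬H) = 0.761. With E the 'fail' result, P(E|H) = 0.845 and P(E|¬H) = 0.228.
P(E) = 0.845·0.239 + 0.228·0.761 = 0.20195 + 0.17351 = 0.37546.
By Bayes' theorem, P(H|E) = 0.20195 / 0.37546 = 0.538.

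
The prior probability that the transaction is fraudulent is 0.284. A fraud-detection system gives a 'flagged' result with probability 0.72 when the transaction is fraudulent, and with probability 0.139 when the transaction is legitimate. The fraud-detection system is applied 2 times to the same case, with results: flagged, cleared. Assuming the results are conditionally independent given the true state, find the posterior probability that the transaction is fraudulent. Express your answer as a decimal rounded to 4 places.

Let H be the event that the transaction is fraudulent; start with P(H) = 0.284. P('flagged'|H) = 0.72, P('flagged'|¬H) = 0.139.
Update on result 1 ('flagged'): P(H) ← 0.72·0.2840 / (0.72·0.2840 + 0.139·0.7160) = 0.20448/0.30400 = 0.6726.
Update on result 2 ('cleared'): P(H) ← 0.28·0.6726 / (0.28·0.6726 + 0.861·0.3274) = 0.18833/0.47021 = 0.4005.

Posterior P(H) ≈ 0.4005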